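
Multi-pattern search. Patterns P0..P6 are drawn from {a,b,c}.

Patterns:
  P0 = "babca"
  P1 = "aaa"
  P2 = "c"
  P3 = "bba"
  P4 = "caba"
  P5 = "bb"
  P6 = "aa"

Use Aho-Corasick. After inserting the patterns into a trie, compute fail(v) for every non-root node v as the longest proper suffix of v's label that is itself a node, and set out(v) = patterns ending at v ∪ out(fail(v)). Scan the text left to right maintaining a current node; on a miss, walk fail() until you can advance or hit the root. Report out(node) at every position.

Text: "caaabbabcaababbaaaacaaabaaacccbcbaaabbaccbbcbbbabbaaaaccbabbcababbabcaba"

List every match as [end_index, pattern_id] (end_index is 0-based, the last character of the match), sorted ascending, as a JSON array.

Build:
Trie nodes:
  n0 'ε': a→6 b→1 c→9
  n1 'b': a→2 b→10
  n2 'ba': b→3
  n3 'bab': c→4
  n4 'babc': a→5
  n5 'babca': ·  [P0 ends]
  n6 'a': a→7
  n7 'aa': a→8  [P6 ends]
  n8 'aaa': ·  [P1 ends]
  n9 'c': a→12  [P2 ends]
  n10 'bb': a→11  [P5 ends]
  n11 'bba': ·  [P3 ends]
  n12 'ca': b→13
  n13 'cab': a→14
  n14 'caba': ·  [P4 ends]

BFS fail/out derivation:
  n1('b'): parent n0 fail=0; on 'b' 0 → fail=0;  out ∅∪∅=∅
  n6('a'): parent n0 fail=0; on 'a' 0 → fail=0;  out ∅∪∅=∅
  n9('c'): parent n0 fail=0; on 'c' 0 → fail=0;  out {2}∪∅={2}
  n2('ba'): parent n1 fail=0; on 'a' 0 → fail=6;  out ∅∪∅=∅
  n7('aa'): parent n6 fail=0; on 'a' 0 → fail=6;  out {6}∪∅={6}
  n10('bb'): parent n1 fail=0; on 'b' 0 → fail=1;  out {5}∪∅={5}
  n12('ca'): parent n9 fail=0; on 'a' 0 → fail=6;  out ∅∪∅=∅
  n3('bab'): parent n2 fail=6; on 'b' 6→0 → fail=1;  out ∅∪∅=∅
  n8('aaa'): parent n7 fail=6; on 'a' 6 → fail=7;  out {1}∪{6}={1,6}
  n11('bba'): parent n10 fail=1; on 'a' 1 → fail=2;  out {3}∪∅={3}
  n13('cab'): parent n12 fail=6; on 'b' 6→0 → fail=1;  out ∅∪∅=∅
  n4('babc'): parent n3 fail=1; on 'c' 1→0 → fail=9;  out ∅∪{2}={2}
  n14('caba'): parent n13 fail=1; on 'a' 1 → fail=2;  out {4}∪∅={4}
  n5('babca'): parent n4 fail=9; on 'a' 9 → fail=12;  out {0}∪∅={0}

Scan:
pos 0 'c': at 9  → match P2@[0:0]
pos 1 'a': at 12
pos 2 'a': at 7 (fail-walked)  → match P6@[1:2]
pos 3 'a': at 8  → match P1@[1:3],P6@[2:3]
pos 4 'b': at 1 (fail-walked)
pos 5 'b': at 10  → match P5@[4:5]
pos 6 'a': at 11  → match P3@[4:6]
pos 7 'b': at 3 (fail-walked)
pos 8 'c': at 4  → match P2@[8:8]
pos 9 'a': at 5  → match P0@[5:9]
pos 10 'a': at 7 (fail-walked)  → match P6@[9:10]
pos 11 'b': at 1 (fail-walked)
pos 12 'a': at 2
pos 13 'b': at 3
pos 14 'b': at 10 (fail-walked)  → match P5@[13:14]
pos 15 'a': at 11  → match P3@[13:15]
pos 16 'a': at 7 (fail-walked)  → match P6@[15:16]
pos 17 'a': at 8  → match P1@[15:17],P6@[16:17]
pos 18 'a': at 8 (fail-walked)  → match P1@[16:18],P6@[17:18]
pos 19 'c': at 9 (fail-walked)  → match P2@[19:19]
pos 20 'a': at 12
pos 21 'a': at 7 (fail-walked)  → match P6@[20:21]
pos 22 'a': at 8  → match P1@[20:22],P6@[21:22]
pos 23 'b': at 1 (fail-walked)
pos 24 'a': at 2
pos 25 'a': at 7 (fail-walked)  → match P6@[24:25]
pos 26 'a': at 8  → match P1@[24:26],P6@[25:26]
pos 27 'c': at 9 (fail-walked)  → match P2@[27:27]
pos 28 'c': at 9 (fail-walked)  → match P2@[28:28]
pos 29 'c': at 9 (fail-walked)  → match P2@[29:29]
pos 30 'b': at 1 (fail-walked)
pos 31 'c': at 9 (fail-walked)  → match P2@[31:31]
pos 32 'b': at 1 (fail-walked)
pos 33 'a': at 2
pos 34 'a': at 7 (fail-walked)  → match P6@[33:34]
pos 35 'a': at 8  → match P1@[33:35],P6@[34:35]
pos 36 'b': at 1 (fail-walked)
pos 37 'b': at 10  → match P5@[36:37]
pos 38 'a': at 11  → match P3@[36:38]
pos 39 'c': at 9 (fail-walked)  → match P2@[39:39]
pos 40 'c': at 9 (fail-walked)  → match P2@[40:40]
pos 41 'b': at 1 (fail-walked)
pos 42 'b': at 10  → match P5@[41:42]
pos 43 'c': at 9 (fail-walked)  → match P2@[43:43]
pos 44 'b': at 1 (fail-walked)
pos 45 'b': at 10  → match P5@[44:45]
pos 46 'b': at 10 (fail-walked)  → match P5@[45:46]
pos 47 'a': at 11  → match P3@[45:47]
pos 48 'b': at 3 (fail-walked)
pos 49 'b': at 10 (fail-walked)  → match P5@[48:49]
pos 50 'a': at 11  → match P3@[48:50]
pos 51 'a': at 7 (fail-walked)  → match P6@[50:51]
pos 52 'a': at 8  → match P1@[50:52],P6@[51:52]
pos 53 'a': at 8 (fail-walked)  → match P1@[51:53],P6@[52:53]
pos 54 'c': at 9 (fail-walked)  → match P2@[54:54]
pos 55 'c': at 9 (fail-walked)  → match P2@[55:55]
pos 56 'b': at 1 (fail-walked)
pos 57 'a': at 2
pos 58 'b': at 3
pos 59 'b': at 10 (fail-walked)  → match P5@[58:59]
pos 60 'c': at 9 (fail-walked)  → match P2@[60:60]
pos 61 'a': at 12
pos 62 'b': at 13
pos 63 'a': at 14  → match P4@[60:63]
pos 64 'b': at 3 (fail-walked)
pos 65 'b': at 10 (fail-walked)  → match P5@[64:65]
pos 66 'a': at 11  → match P3@[64:66]
pos 67 'b': at 3 (fail-walked)
pos 68 'c': at 4  → match P2@[68:68]
pos 69 'a': at 5  → match P0@[65:69]
pos 70 'b': at 13 (fail-walked)
pos 71 'a': at 14  → match P4@[68:71]

All matches (sorted): [[0,2],[2,6],[3,1],[3,6],[5,5],[6,3],[8,2],[9,0],[10,6],[14,5],[15,3],[16,6],[17,1],[17,6],[18,1],[18,6],[19,2],[21,6],[22,1],[22,6],[25,6],[26,1],[26,6],[27,2],[28,2],[29,2],[31,2],[34,6],[35,1],[35,6],[37,5],[38,3],[39,2],[40,2],[42,5],[43,2],[45,5],[46,5],[47,3],[49,5],[50,3],[51,6],[52,1],[52,6],[53,1],[53,6],[54,2],[55,2],[59,5],[60,2],[63,4],[65,5],[66,3],[68,2],[69,0],[71,4]]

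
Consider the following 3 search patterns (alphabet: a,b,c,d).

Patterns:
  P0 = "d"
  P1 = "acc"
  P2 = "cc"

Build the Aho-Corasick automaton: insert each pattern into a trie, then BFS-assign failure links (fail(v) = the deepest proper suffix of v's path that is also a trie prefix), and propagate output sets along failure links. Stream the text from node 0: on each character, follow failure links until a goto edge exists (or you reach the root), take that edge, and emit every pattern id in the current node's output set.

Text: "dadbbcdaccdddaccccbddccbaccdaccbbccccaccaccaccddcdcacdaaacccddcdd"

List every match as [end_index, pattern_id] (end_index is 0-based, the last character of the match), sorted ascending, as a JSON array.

Build:
Trie (insert patterns):
  n0 'ε': a→2 c→5 d→1
  n1 'd': ·  ←P0
  n2 'a': c→3
  n3 'ac': c→4
  n4 'acc': ·  ←P1
  n5 'c': c→6
  n6 'cc': ·  ←P2

BFS fail/out derivation:
  fail(1) 'd': from fail(0)=0 chase 'd': 0 ⇒ 0;  out={0}∪out(0)={0}
  fail(2) 'a': from fail(0)=0 chase 'a': 0 ⇒ 0;  out=∅∪out(0)=∅
  fail(5) 'c': from fail(0)=0 chase 'c': 0 ⇒ 0;  out=∅∪out(0)=∅
  fail(3) 'ac': from fail(2)=0 chase 'c': 0 ⇒ 5;  out=∅∪out(5)=∅
  fail(6) 'cc': from fail(5)=0 chase 'c': 0 ⇒ 5;  out={2}∪out(5)={2}
  fail(4) 'acc': from fail(3)=5 chase 'c': 5 ⇒ 6;  out={1}∪out(6)={1,2}

Scan:
pos 0 'd': at 1  → match P0@[0:0]
pos 1 'a': at 2 (via fail)
pos 2 'd': at 1 (via fail)  → match P0@[2:2]
pos 3 'b': at 0 (via fail)
pos 4 'b': at 0
pos 5 'c': at 5
pos 6 'd': at 1 (via fail)  → match P0@[6:6]
pos 7 'a': at 2 (via fail)
pos 8 'c': at 3
pos 9 'c': at 4  → match P1@[7:9],P2@[8:9]
pos 10 'd': at 1 (via fail)  → match P0@[10:10]
pos 11 'd': at 1 (via fail)  → match P0@[11:11]
pos 12 'd': at 1 (via fail)  → match P0@[12:12]
pos 13 'a': at 2 (via fail)
pos 14 'c': at 3
pos 15 'c': at 4  → match P1@[13:15],P2@[14:15]
pos 16 'c': at 6 (via fail)  → match P2@[15:16]
pos 17 'c': at 6 (via fail)  → match P2@[16:17]
pos 18 'b': at 0 (via fail)
pos 19 'd': at 1  → match P0@[19:19]
pos 20 'd': at 1 (via fail)  → match P0@[20:20]
pos 21 'c': at 5 (via fail)
pos 22 'c': at 6  → match P2@[21:22]
pos 23 'b': at 0 (via fail)
pos 24 'a': at 2
pos 25 'c': at 3
pos 26 'c': at 4  → match P1@[24:26],P2@[25:26]
pos 27 'd': at 1 (via fail)  → match P0@[27:27]
pos 28 'a': at 2 (via fail)
pos 29 'c': at 3
pos 30 'c': at 4  → match P1@[28:30],P2@[29:30]
pos 31 'b': at 0 (via fail)
pos 32 'b': at 0
pos 33 'c': at 5
pos 34 'c': at 6  → match P2@[33:34]
pos 35 'c': at 6 (via fail)  → match P2@[34:35]
pos 36 'c': at 6 (via fail)  → match P2@[35:36]
pos 37 'a': at 2 (via fail)
pos 38 'c': at 3
pos 39 'c': at 4  → match P1@[37:39],P2@[38:39]
pos 40 'a': at 2 (via fail)
pos 41 'c': at 3
pos 42 'c': at 4  → match P1@[40:42],P2@[41:42]
pos 43 'a': at 2 (via fail)
pos 44 'c': at 3
pos 45 'c': at 4  → match P1@[43:45],P2@[44:45]
pos 46 'd': at 1 (via fail)  → match P0@[46:46]
pos 47 'd': at 1 (via fail)  → match P0@[47:47]
pos 48 'c': at 5 (via fail)
pos 49 'd': at 1 (via fail)  → match P0@[49:49]
pos 50 'c': at 5 (via fail)
pos 51 'a': at 2 (via fail)
pos 52 'c': at 3
pos 53 'd': at 1 (via fail)  → match P0@[53:53]
pos 54 'a': at 2 (via fail)
pos 55 'a': at 2 (via fail)
pos 56 'a': at 2 (via fail)
pos 57 'c': at 3
pos 58 'c': at 4  → match P1@[56:58],P2@[57:58]
pos 59 'c': at 6 (via fail)  → match P2@[58:59]
pos 60 'd': at 1 (via fail)  → match P0@[60:60]
pos 61 'd': at 1 (via fail)  → match P0@[61:61]
pos 62 'c': at 5 (via fail)
pos 63 'd': at 1 (via fail)  → match P0@[63:63]
pos 64 'd': at 1 (via fail)  → match P0@[64:64]

All matches (sorted): [[0,0],[2,0],[6,0],[9,1],[9,2],[10,0],[11,0],[12,0],[15,1],[15,2],[16,2],[17,2],[19,0],[20,0],[22,2],[26,1],[26,2],[27,0],[30,1],[30,2],[34,2],[35,2],[36,2],[39,1],[39,2],[42,1],[42,2],[45,1],[45,2],[46,0],[47,0],[49,0],[53,0],[58,1],[58,2],[59,2],[60,0],[61,0],[63,0],[64,0]]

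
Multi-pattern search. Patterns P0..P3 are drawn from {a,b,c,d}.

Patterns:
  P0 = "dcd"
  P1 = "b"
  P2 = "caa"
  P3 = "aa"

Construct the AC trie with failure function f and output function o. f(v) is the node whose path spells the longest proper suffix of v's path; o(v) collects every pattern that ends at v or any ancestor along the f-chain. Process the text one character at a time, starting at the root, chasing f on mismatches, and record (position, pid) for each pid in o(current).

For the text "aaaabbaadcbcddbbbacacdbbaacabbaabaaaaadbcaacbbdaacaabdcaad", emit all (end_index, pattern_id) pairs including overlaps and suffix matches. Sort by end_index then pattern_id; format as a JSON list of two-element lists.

Build:
Trie (insert patterns):
  0='ε' goto a→8 b→4 c→5 d→1
  1='d' goto c→2
  2='dc' goto d→3
  3='dcd' goto ·  [P0 ends]
  4='b' goto ·  [P1 ends]
  5='c' goto a→6
  6='ca' goto a→7
  7='caa' goto ·  [P2 ends]
  8='a' goto a→9
  9='aa' goto ·  [P3 ends]

BFS fail/out derivation:
  n1('d'): parent n0 fail=0; on 'd' 0 → fail=0;  out ∅∪∅=∅
  n4('b'): parent n0 fail=0; on 'b' 0 → fail=0;  out {1}∪∅={1}
  n5('c'): parent n0 fail=0; on 'c' 0 → fail=0;  out ∅∪∅=∅
  n8('a'): parent n0 fail=0; on 'a' 0 → fail=0;  out ∅∪∅=∅
  n2('dc'): parent n1 fail=0; on 'c' 0 → fail=5;  out ∅∪∅=∅
  n6('ca'): parent n5 fail=0; on 'a' 0 → fail=8;  out ∅∪∅=∅
  n9('aa'): parent n8 fail=0; on 'a' 0 → fail=8;  out {3}∪∅={3}
  n3('dcd'): parent n2 fail=5; on 'd' 5→0 → fail=1;  out {0}∪∅={0}
  n7('caa'): parent n6 fail=8; on 'a' 8 → fail=9;  out {2}∪{3}={2,3}

Scan:
[0] read 'a'  n0⇒n8
[1] read 'a'  n8⇒n9  ** P3@[0:1]
[2] read 'a'  n9⇒n9 ·f  ** P3@[1:2]
[3] read 'a'  n9⇒n9 ·f  ** P3@[2:3]
[4] read 'b'  n9⇒n4 ·f  ** P1@[4:4]
[5] read 'b'  n4⇒n4 ·f  ** P1@[5:5]
[6] read 'a'  n4⇒n8 ·f
[7] read 'a'  n8⇒n9  ** P3@[6:7]
[8] read 'd'  n9⇒n1 ·f
[9] read 'c'  n1⇒n2
[10] read 'b'  n2⇒n4 ·f  ** P1@[10:10]
[11] read 'c'  n4⇒n5 ·f
[12] read 'd'  n5⇒n1 ·f
[13] read 'd'  n1⇒n1 ·f
[14] read 'b'  n1⇒n4 ·f  ** P1@[14:14]
[15] read 'b'  n4⇒n4 ·f  ** P1@[15:15]
[16] read 'b'  n4⇒n4 ·f  ** P1@[16:16]
[17] read 'a'  n4⇒n8 ·f
[18] read 'c'  n8⇒n5 ·f
[19] read 'a'  n5⇒n6
[20] read 'c'  n6⇒n5 ·f
[21] read 'd'  n5⇒n1 ·f
[22] read 'b'  n1⇒n4 ·f  ** P1@[22:22]
[23] read 'b'  n4⇒n4 ·f  ** P1@[23:23]
[24] read 'a'  n4⇒n8 ·f
[25] read 'a'  n8⇒n9  ** P3@[24:25]
[26] read 'c'  n9⇒n5 ·f
[27] read 'a'  n5⇒n6
[28] read 'b'  n6⇒n4 ·f  ** P1@[28:28]
[29] read 'b'  n4⇒n4 ·f  ** P1@[29:29]
[30] read 'a'  n4⇒n8 ·f
[31] read 'a'  n8⇒n9  ** P3@[30:31]
[32] read 'b'  n9⇒n4 ·f  ** P1@[32:32]
[33] read 'a'  n4⇒n8 ·f
[34] read 'a'  n8⇒n9  ** P3@[33:34]
[35] read 'a'  n9⇒n9 ·f  ** P3@[34:35]
[36] read 'a'  n9⇒n9 ·f  ** P3@[35:36]
[37] read 'a'  n9⇒n9 ·f  ** P3@[36:37]
[38] read 'd'  n9⇒n1 ·f
[39] read 'b'  n1⇒n4 ·f  ** P1@[39:39]
[40] read 'c'  n4⇒n5 ·f
[41] read 'a'  n5⇒n6
[42] read 'a'  n6⇒n7  ** P2@[40:42],P3@[41:42]
[43] read 'c'  n7⇒n5 ·f
[44] read 'b'  n5⇒n4 ·f  ** P1@[44:44]
[45] read 'b'  n4⇒n4 ·f  ** P1@[45:45]
[46] read 'd'  n4⇒n1 ·f
[47] read 'a'  n1⇒n8 ·f
[48] read 'a'  n8⇒n9  ** P3@[47:48]
[49] read 'c'  n9⇒n5 ·f
[50] read 'a'  n5⇒n6
[51] read 'a'  n6⇒n7  ** P2@[49:51],P3@[50:51]
[52] read 'b'  n7⇒n4 ·f  ** P1@[52:52]
[53] read 'd'  n4⇒n1 ·f
[54] read 'c'  n1⇒n2
[55] read 'a'  n2⇒n6 ·f
[56] read 'a'  n6⇒n7  ** P2@[54:56],P3@[55:56]
[57] read 'd'  n7⇒n1 ·f

Matches: [[1,3],[2,3],[3,3],[4,1],[5,1],[7,3],[10,1],[14,1],[15,1],[16,1],[22,1],[23,1],[25,3],[28,1],[29,1],[31,3],[32,1],[34,3],[35,3],[36,3],[37,3],[39,1],[42,2],[42,3],[44,1],[45,1],[48,3],[51,2],[51,3],[52,1],[56,2],[56,3]]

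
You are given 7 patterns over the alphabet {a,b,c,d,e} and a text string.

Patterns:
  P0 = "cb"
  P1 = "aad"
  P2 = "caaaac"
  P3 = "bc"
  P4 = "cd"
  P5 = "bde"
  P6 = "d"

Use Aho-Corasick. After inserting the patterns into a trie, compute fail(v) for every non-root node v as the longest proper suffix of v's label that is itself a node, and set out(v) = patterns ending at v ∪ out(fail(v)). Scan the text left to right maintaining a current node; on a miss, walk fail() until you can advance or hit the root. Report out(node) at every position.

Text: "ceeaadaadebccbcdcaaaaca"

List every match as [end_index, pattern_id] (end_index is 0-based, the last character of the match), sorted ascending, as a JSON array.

Build:
Trie nodes:
  0='ε' goto a→3 b→11 c→1 d→16
  1='c' goto a→6 b→2 d→13
  2='cb' goto ·  [P0 ends]
  3='a' goto a→4
  4='aa' goto d→5
  5='aad' goto ·  [P1 ends]
  6='ca' goto a→7
  7='caa' goto a→8
  8='caaa' goto a→9
  9='caaaa' goto c→10
  10='caaaac' goto ·  [P2 ends]
  11='b' goto c→12 d→14
  12='bc' goto ·  [P3 ends]
  13='cd' goto ·  [P4 ends]
  14='bd' goto e→15
  15='bde' goto ·  [P5 ends]
  16='d' goto ·  [P6 ends]

Failure links (BFS by depth):
  n1('c'): parent n0 fail=0; on 'c' 0 → fail=0;  out ∅∪∅=∅
  n3('a'): parent n0 fail=0; on 'a' 0 → fail=0;  out ∅∪∅=∅
  n11('b'): parent n0 fail=0; on 'b' 0 → fail=0;  out ∅∪∅=∅
  n16('d'): parent n0 fail=0; on 'd' 0 → fail=0;  out {6}∪∅={6}
  n2('cb'): parent n1 fail=0; on 'b' 0 → fail=11;  out {0}∪∅={0}
  n4('aa'): parent n3 fail=0; on 'a' 0 → fail=3;  out ∅∪∅=∅
  n6('ca'): parent n1 fail=0; on 'a' 0 → fail=3;  out ∅∪∅=∅
  n12('bc'): parent n11 fail=0; on 'c' 0 → fail=1;  out {3}∪∅={3}
  n13('cd'): parent n1 fail=0; on 'd' 0 → fail=16;  out {4}∪{6}={4,6}
  n14('bd'): parent n11 fail=0; on 'd' 0 → fail=16;  out ∅∪{6}={6}
  n5('aad'): parent n4 fail=3; on 'd' 3→0 → fail=16;  out {1}∪{6}={1,6}
  n7('caa'): parent n6 fail=3; on 'a' 3 → fail=4;  out ∅∪∅=∅
  n15('bde'): parent n14 fail=16; on 'e' 16→0 → fail=0;  out {5}∪∅={5}
  n8('caaa'): parent n7 fail=4; on 'a' 4→3 → fail=4;  out ∅∪∅=∅
  n9('caaaa'): parent n8 fail=4; on 'a' 4→3 → fail=4;  out ∅∪∅=∅
  n10('caaaac'): parent n9 fail=4; on 'c' 4→3→0 → fail=1;  out {2}∪∅={2}

Scan:
i=0 'c': node 0→1
i=1 'e': node 1→0 (fail-walked)
i=2 'e': node 0→0
i=3 'a': node 0→3
i=4 'a': node 3→4
i=5 'd': node 4→5  emit P1@[3:5],P6@[5:5]
i=6 'a': node 5→3 (fail-walked)
i=7 'a': node 3→4
i=8 'd': node 4→5  emit P1@[6:8],P6@[8:8]
i=9 'e': node 5→0 (fail-walked)
i=10 'b': node 0→11
i=11 'c': node 11→12  emit P3@[10:11]
i=12 'c': node 12→1 (fail-walked)
i=13 'b': node 1→2  emit P0@[12:13]
i=14 'c': node 2→12 (fail-walked)  emit P3@[13:14]
i=15 'd': node 12→13 (fail-walked)  emit P4@[14:15],P6@[15:15]
i=16 'c': node 13→1 (fail-walked)
i=17 'a': node 1→6
i=18 'a': node 6→7
i=19 'a': node 7→8
i=20 'a': node 8→9
i=21 'c': node 9→10  emit P2@[16:21]
i=22 'a': node 10→6 (fail-walked)

All matches (sorted): [[5,1],[5,6],[8,1],[8,6],[11,3],[13,0],[14,3],[15,4],[15,6],[21,2]]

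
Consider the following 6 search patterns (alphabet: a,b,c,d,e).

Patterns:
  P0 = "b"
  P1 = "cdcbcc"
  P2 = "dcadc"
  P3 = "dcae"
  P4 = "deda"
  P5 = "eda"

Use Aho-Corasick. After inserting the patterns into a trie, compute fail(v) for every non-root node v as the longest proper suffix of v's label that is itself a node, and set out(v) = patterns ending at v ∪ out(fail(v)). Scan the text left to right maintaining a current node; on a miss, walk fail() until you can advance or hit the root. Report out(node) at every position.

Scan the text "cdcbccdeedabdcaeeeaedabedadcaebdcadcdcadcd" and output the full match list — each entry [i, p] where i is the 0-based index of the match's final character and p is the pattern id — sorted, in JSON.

Construct AC machine:
Trie (insert patterns):
  n0 'ε': b→1 c→2 d→8 e→17
  n1 'b': ·  ←P0
  n2 'c': d→3
  n3 'cd': c→4
  n4 'cdc': b→5
  n5 'cdcb': c→6
  n6 'cdcbc': c→7
  n7 'cdcbcc': ·  ←P1
  n8 'd': c→9 e→14
  n9 'dc': a→10
  n10 'dca': d→11 e→13
  n11 'dcad': c→12
  n12 'dcadc': ·  ←P2
  n13 'dcae': ·  ←P3
  n14 'de': d→15
  n15 'ded': a→16
  n16 'deda': ·  ←P4
  n17 'e': d→18
  n18 'ed': a→19
  n19 'eda': ·  ←P5

BFS fail/out derivation:
  n1('b'): parent n0 fail=0; on 'b' 0 → fail=0;  out {0}∪∅={0}
  n2('c'): parent n0 fail=0; on 'c' 0 → fail=0;  out ∅∪∅=∅
  n8('d'): parent n0 fail=0; on 'd' 0 → fail=0;  out ∅∪∅=∅
  n17('e'): parent n0 fail=0; on 'e' 0 → fail=0;  out ∅∪∅=∅
  n3('cd'): parent n2 fail=0; on 'd' 0 → fail=8;  out ∅∪∅=∅
  n9('dc'): parent n8 fail=0; on 'c' 0 → fail=2;  out ∅∪∅=∅
  n14('de'): parent n8 fail=0; on 'e' 0 → fail=17;  out ∅∪∅=∅
  n18('ed'): parent n17 fail=0; on 'd' 0 → fail=8;  out ∅∪∅=∅
  n4('cdc'): parent n3 fail=8; on 'c' 8 → fail=9;  out ∅∪∅=∅
  n10('dca'): parent n9 fail=2; on 'a' 2→0 → fail=0;  out ∅∪∅=∅
  n15('ded'): parent n14 fail=17; on 'd' 17 → fail=18;  out ∅∪∅=∅
  n19('eda'): parent n18 fail=8; on 'a' 8→0 → fail=0;  out {5}∪∅={5}
  n5('cdcb'): parent n4 fail=9; on 'b' 9→2→0 → fail=1;  out ∅∪{0}={0}
  n11('dcad'): parent n10 fail=0; on 'd' 0 → fail=8;  out ∅∪∅=∅
  n13('dcae'): parent n10 fail=0; on 'e' 0 → fail=17;  out {3}∪∅={3}
  n16('deda'): parent n15 fail=18; on 'a' 18 → fail=19;  out {4}∪{5}={4,5}
  n6('cdcbc'): parent n5 fail=1; on 'c' 1→0 → fail=2;  out ∅∪∅=∅
  n12('dcadc'): parent n11 fail=8; on 'c' 8 → fail=9;  out {2}∪∅={2}
  n7('cdcbcc'): parent n6 fail=2; on 'c' 2→0 → fail=2;  out {1}∪∅={1}

Scan:
i=0 'c': node 0→2
i=1 'd': node 2→3
i=2 'c': node 3→4
i=3 'b': node 4→5  emit P0@[3:3]
i=4 'c': node 5→6
i=5 'c': node 6→7  emit P1@[0:5]
i=6 'd': node 7→3 ·f
i=7 'e': node 3→14 ·f
i=8 'e': node 14→17 ·f
i=9 'd': node 17→18
i=10 'a': node 18→19  emit P5@[8:10]
i=11 'b': node 19→1 ·f  emit P0@[11:11]
i=12 'd': node 1→8 ·f
i=13 'c': node 8→9
i=14 'a': node 9→10
i=15 'e': node 10→13  emit P3@[12:15]
i=16 'e': node 13→17 ·f
i=17 'e': node 17→17 ·f
i=18 'a': node 17→0 ·f
i=19 'e': node 0→17
i=20 'd': node 17→18
i=21 'a': node 18→19  emit P5@[19:21]
i=22 'b': node 19→1 ·f  emit P0@[22:22]
i=23 'e': node 1→17 ·f
i=24 'd': node 17→18
i=25 'a': node 18→19  emit P5@[23:25]
i=26 'd': node 19→8 ·f
i=27 'c': node 8→9
i=28 'a': node 9→10
i=29 'e': node 10→13  emit P3@[26:29]
i=30 'b': node 13→1 ·f  emit P0@[30:30]
i=31 'd': node 1→8 ·f
i=32 'c': node 8→9
i=33 'a': node 9→10
i=34 'd': node 10→11
i=35 'c': node 11→12  emit P2@[31:35]
i=36 'd': node 12→3 ·f
i=37 'c': node 3→4
i=38 'a': node 4→10 ·f
i=39 'd': node 10→11
i=40 'c': node 11→12  emit P2@[36:40]
i=41 'd': node 12→3 ·f

Result: [[3,0],[5,1],[10,5],[11,0],[15,3],[21,5],[22,0],[25,5],[29,3],[30,0],[35,2],[40,2]]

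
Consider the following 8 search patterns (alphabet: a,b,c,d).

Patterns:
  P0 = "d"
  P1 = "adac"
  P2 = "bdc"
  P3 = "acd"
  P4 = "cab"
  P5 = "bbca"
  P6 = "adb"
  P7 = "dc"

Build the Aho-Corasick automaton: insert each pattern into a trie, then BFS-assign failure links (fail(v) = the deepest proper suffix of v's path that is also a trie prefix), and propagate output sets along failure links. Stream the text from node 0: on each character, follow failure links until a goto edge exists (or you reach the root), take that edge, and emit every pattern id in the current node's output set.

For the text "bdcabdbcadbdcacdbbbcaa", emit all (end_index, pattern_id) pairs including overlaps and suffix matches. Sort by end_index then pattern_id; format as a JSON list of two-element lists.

Construct AC machine:
Trie (insert patterns):
  n0 'ε': a→2 b→6 c→11 d→1
  n1 'd': c→18  ←P0
  n2 'a': c→9 d→3
  n3 'ad': a→4 b→17
  n4 'ada': c→5
  n5 'adac': ·  ←P1
  n6 'b': b→14 d→7
  n7 'bd': c→8
  n8 'bdc': ·  ←P2
  n9 'ac': d→10
  n10 'acd': ·  ←P3
  n11 'c': a→12
  n12 'ca': b→13
  n13 'cab': ·  ←P4
  n14 'bb': c→15
  n15 'bbc': a→16
  n16 'bbca': ·  ←P5
  n17 'adb': ·  ←P6
  n18 'dc': ·  ←P7

Failure links (BFS by depth):
  n1('d'): parent n0 fail=0; on 'd' 0 → fail=0;  out {0}∪∅={0}
  n2('a'): parent n0 fail=0; on 'a' 0 → fail=0;  out ∅∪∅=∅
  n6('b'): parent n0 fail=0; on 'b' 0 → fail=0;  out ∅∪∅=∅
  n11('c'): parent n0 fail=0; on 'c' 0 → fail=0;  out ∅∪∅=∅
  n3('ad'): parent n2 fail=0; on 'd' 0 → fail=1;  out ∅∪{0}={0}
  n7('bd'): parent n6 fail=0; on 'd' 0 → fail=1;  out ∅∪{0}={0}
  n9('ac'): parent n2 fail=0; on 'c' 0 → fail=11;  out ∅∪∅=∅
  n12('ca'): parent n11 fail=0; on 'a' 0 → fail=2;  out ∅∪∅=∅
  n14('bb'): parent n6 fail=0; on 'b' 0 → fail=6;  out ∅∪∅=∅
  n18('dc'): parent n1 fail=0; on 'c' 0 → fail=11;  out {7}∪∅={7}
  n4('ada'): parent n3 fail=1; on 'a' 1→0 → fail=2;  out ∅∪∅=∅
  n8('bdc'): parent n7 fail=1; on 'c' 1 → fail=18;  out {2}∪{7}={2,7}
  n10('acd'): parent n9 fail=11; on 'd' 11→0 → fail=1;  out {3}∪{0}={0,3}
  n13('cab'): parent n12 fail=2; on 'b' 2→0 → fail=6;  out {4}∪∅={4}
  n15('bbc'): parent n14 fail=6; on 'c' 6→0 → fail=11;  out ∅∪∅=∅
  n17('adb'): parent n3 fail=1; on 'b' 1→0 → fail=6;  out {6}∪∅={6}
  n5('adac'): parent n4 fail=2; on 'c' 2 → fail=9;  out {1}∪∅={1}
  n16('bbca'): parent n15 fail=11; on 'a' 11 → fail=12;  out {5}∪∅={5}

Run:
i=0 'b': node 0→6
i=1 'd': node 6→7  emit P0@[1:1]
i=2 'c': node 7→8  emit P2@[0:2],P7@[1:2]
i=3 'a': node 8→12 (via fail)
i=4 'b': node 12→13  emit P4@[2:4]
i=5 'd': node 13→7 (via fail)  emit P0@[5:5]
i=6 'b': node 7→6 (via fail)
i=7 'c': node 6→11 (via fail)
i=8 'a': node 11→12
i=9 'd': node 12→3 (via fail)  emit P0@[9:9]
i=10 'b': node 3→17  emit P6@[8:10]
i=11 'd': node 17→7 (via fail)  emit P0@[11:11]
i=12 'c': node 7→8  emit P2@[10:12],P7@[11:12]
i=13 'a': node 8→12 (via fail)
i=14 'c': node 12→9 (via fail)
i=15 'd': node 9→10  emit P0@[15:15],P3@[13:15]
i=16 'b': node 10→6 (via fail)
i=17 'b': node 6→14
i=18 'b': node 14→14 (via fail)
i=19 'c': node 14→15
i=20 'a': node 15→16  emit P5@[17:20]
i=21 'a': node 16→2 (via fail)

Matches: [[1,0],[2,2],[2,7],[4,4],[5,0],[9,0],[10,6],[11,0],[12,2],[12,7],[15,0],[15,3],[20,5]]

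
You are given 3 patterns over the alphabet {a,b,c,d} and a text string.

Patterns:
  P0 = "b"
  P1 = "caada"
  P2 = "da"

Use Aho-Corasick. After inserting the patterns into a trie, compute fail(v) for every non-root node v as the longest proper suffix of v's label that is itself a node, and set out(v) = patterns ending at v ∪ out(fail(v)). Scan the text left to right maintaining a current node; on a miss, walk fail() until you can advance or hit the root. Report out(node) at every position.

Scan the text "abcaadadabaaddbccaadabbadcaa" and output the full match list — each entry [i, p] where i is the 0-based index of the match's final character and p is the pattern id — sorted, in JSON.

Construct AC machine:
Trie (insert patterns):
  0='ε' goto b→1 c→2 d→7
  1='b' goto ·  [P0 ends]
  2='c' goto a→3
  3='ca' goto a→4
  4='caa' goto d→5
  5='caad' goto a→6
  6='caada' goto ·  [P1 ends]
  7='d' goto a→8
  8='da' goto ·  [P2 ends]

BFS fail/out derivation:
  fail(1) 'b': from fail(0)=0 chase 'b': 0 ⇒ 0;  out={0}∪out(0)={0}
  fail(2) 'c': from fail(0)=0 chase 'c': 0 ⇒ 0;  out=∅∪out(0)=∅
  fail(7) 'd': from fail(0)=0 chase 'd': 0 ⇒ 0;  out=∅∪out(0)=∅
  fail(3) 'ca': from fail(2)=0 chase 'a': 0 ⇒ 0;  out=∅∪out(0)=∅
  fail(8) 'da': from fail(7)=0 chase 'a': 0 ⇒ 0;  out={2}∪out(0)={2}
  fail(4) 'caa': from fail(3)=0 chase 'a': 0 ⇒ 0;  out=∅∪out(0)=∅
  fail(5) 'caad': from fail(4)=0 chase 'd': 0 ⇒ 7;  out=∅∪out(7)=∅
  fail(6) 'caada': from fail(5)=7 chase 'a': 7 ⇒ 8;  out={1}∪out(8)={1,2}

Text stream:
pos 0 'a': at 0
pos 1 'b': at 1  ** P0@[1:1]
pos 2 'c': at 2 ·f
pos 3 'a': at 3
pos 4 'a': at 4
pos 5 'd': at 5
pos 6 'a': at 6  ** P1@[2:6],P2@[5:6]
pos 7 'd': at 7 ·f
pos 8 'a': at 8  ** P2@[7:8]
pos 9 'b': at 1 ·f  ** P0@[9:9]
pos 10 'a': at 0 ·f
pos 11 'a': at 0
pos 12 'd': at 7
pos 13 'd': at 7 ·f
pos 14 'b': at 1 ·f  ** P0@[14:14]
pos 15 'c': at 2 ·f
pos 16 'c': at 2 ·f
pos 17 'a': at 3
pos 18 'a': at 4
pos 19 'd': at 5
pos 20 'a': at 6  ** P1@[16:20],P2@[19:20]
pos 21 'b': at 1 ·f  ** P0@[21:21]
pos 22 'b': at 1 ·f  ** P0@[22:22]
pos 23 'a': at 0 ·f
pos 24 'd': at 7
pos 25 'c': at 2 ·f
pos 26 'a': at 3
pos 27 'a': at 4

Matches: [[1,0],[6,1],[6,2],[8,2],[9,0],[14,0],[20,1],[20,2],[21,0],[22,0]]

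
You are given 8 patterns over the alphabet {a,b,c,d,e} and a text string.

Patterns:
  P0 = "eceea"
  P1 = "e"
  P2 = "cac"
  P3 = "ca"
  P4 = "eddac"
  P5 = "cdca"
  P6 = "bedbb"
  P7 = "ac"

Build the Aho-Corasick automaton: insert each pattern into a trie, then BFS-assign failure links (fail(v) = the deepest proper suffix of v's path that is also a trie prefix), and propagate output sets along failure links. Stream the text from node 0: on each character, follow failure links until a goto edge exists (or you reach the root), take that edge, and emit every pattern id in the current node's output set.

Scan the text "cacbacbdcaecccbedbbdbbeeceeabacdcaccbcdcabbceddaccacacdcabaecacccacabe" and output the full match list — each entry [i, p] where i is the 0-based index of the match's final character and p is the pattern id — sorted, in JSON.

Build:
Trie nodes:
  n0 'ε': a→21 b→16 c→6 e→1
  n1 'e': c→2 d→9  ←P1
  n2 'ec': e→3
  n3 'ece': e→4
  n4 'ecee': a→5
  n5 'eceea': ·  ←P0
  n6 'c': a→7 d→13
  n7 'ca': c→8  ←P3
  n8 'cac': ·  ←P2
  n9 'ed': d→10
  n10 'edd': a→11
  n11 'edda': c→12
  n12 'eddac': ·  ←P4
  n13 'cd': c→14
  n14 'cdc': a→15
  n15 'cdca': ·  ←P5
  n16 'b': e→17
  n17 'be': d→18
  n18 'bed': b→19
  n19 'bedb': b→20
  n20 'bedbb': ·  ←P6
  n21 'a': c→22
  n22 'ac': ·  ←P7

Failure links (BFS by depth):
  n1('e'): parent n0 fail=0; on 'e' 0 → fail=0;  out {1}∪∅={1}
  n6('c'): parent n0 fail=0; on 'c' 0 → fail=0;  out ∅∪∅=∅
  n16('b'): parent n0 fail=0; on 'b' 0 → fail=0;  out ∅∪∅=∅
  n21('a'): parent n0 fail=0; on 'a' 0 → fail=0;  out ∅∪∅=∅
  n2('ec'): parent n1 fail=0; on 'c' 0 → fail=6;  out ∅∪∅=∅
  n7('ca'): parent n6 fail=0; on 'a' 0 → fail=21;  out {3}∪∅={3}
  n9('ed'): parent n1 fail=0; on 'd' 0 → fail=0;  out ∅∪∅=∅
  n13('cd'): parent n6 fail=0; on 'd' 0 → fail=0;  out ∅∪∅=∅
  n17('be'): parent n16 fail=0; on 'e' 0 → fail=1;  out ∅∪{1}={1}
  n22('ac'): parent n21 fail=0; on 'c' 0 → fail=6;  out {7}∪∅={7}
  n3('ece'): parent n2 fail=6; on 'e' 6→0 → fail=1;  out ∅∪{1}={1}
  n8('cac'): parent n7 fail=21; on 'c' 21 → fail=22;  out {2}∪{7}={2,7}
  n10('edd'): parent n9 fail=0; on 'd' 0 → fail=0;  out ∅∪∅=∅
  n14('cdc'): parent n13 fail=0; on 'c' 0 → fail=6;  out ∅∪∅=∅
  n18('bed'): parent n17 fail=1; on 'd' 1 → fail=9;  out ∅∪∅=∅
  n4('ecee'): parent n3 fail=1; on 'e' 1→0 → fail=1;  out ∅∪{1}={1}
  n11('edda'): parent n10 fail=0; on 'a' 0 → fail=21;  out ∅∪∅=∅
  n15('cdca'): parent n14 fail=6; on 'a' 6 → fail=7;  out {5}∪{3}={3,5}
  n19('bedb'): parent n18 fail=9; on 'b' 9→0 → fail=16;  out ∅∪∅=∅
  n5('eceea'): parent n4 fail=1; on 'a' 1→0 → fail=21;  out {0}∪∅={0}
  n12('eddac'): parent n11 fail=21; on 'c' 21 → fail=22;  out {4}∪{7}={4,7}
  n20('bedbb'): parent n19 fail=16; on 'b' 16→0 → fail=16;  out {6}∪∅={6}

Scan:
i=0 'c': node 0→6
i=1 'a': node 6→7  → match P3@[0:1]
i=2 'c': node 7→8  → match P2@[0:2],P7@[1:2]
i=3 'b': node 8→16 ·f
i=4 'a': node 16→21 ·f
i=5 'c': node 21→22  → match P7@[4:5]
i=6 'b': node 22→16 ·f
i=7 'd': node 16→0 ·f
i=8 'c': node 0→6
i=9 'a': node 6→7  → match P3@[8:9]
i=10 'e': node 7→1 ·f  → match P1@[10:10]
i=11 'c': node 1→2
i=12 'c': node 2→6 ·f
i=13 'c': node 6→6 ·f
i=14 'b': node 6→16 ·f
i=15 'e': node 16→17  → match P1@[15:15]
i=16 'd': node 17→18
i=17 'b': node 18→19
i=18 'b': node 19→20  → match P6@[14:18]
i=19 'd': node 20→0 ·f
i=20 'b': node 0→16
i=21 'b': node 16→16 ·f
i=22 'e': node 16→17  → match P1@[22:22]
i=23 'e': node 17→1 ·f  → match P1@[23:23]
i=24 'c': node 1→2
i=25 'e': node 2→3  → match P1@[25:25]
i=26 'e': node 3→4  → match P1@[26:26]
i=27 'a': node 4→5  → match P0@[23:27]
i=28 'b': node 5→16 ·f
i=29 'a': node 16→21 ·f
i=30 'c': node 21→22  → match P7@[29:30]
i=31 'd': node 22→13 ·f
i=32 'c': node 13→14
i=33 'a': node 14→15  → match P3@[32:33],P5@[30:33]
i=34 'c': node 15→8 ·f  → match P2@[32:34],P7@[33:34]
i=35 'c': node 8→6 ·f
i=36 'b': node 6→16 ·f
i=37 'c': node 16→6 ·f
i=38 'd': node 6→13
i=39 'c': node 13→14
i=40 'a': node 14→15  → match P3@[39:40],P5@[37:40]
i=41 'b': node 15→16 ·f
i=42 'b': node 16→16 ·f
i=43 'c': node 16→6 ·f
i=44 'e': node 6→1 ·f  → match P1@[44:44]
i=45 'd': node 1→9
i=46 'd': node 9→10
i=47 'a': node 10→11
i=48 'c': node 11→12  → match P4@[44:48],P7@[47:48]
i=49 'c': node 12→6 ·f
i=50 'a': node 6→7  → match P3@[49:50]
i=51 'c': node 7→8  → match P2@[49:51],P7@[50:51]
i=52 'a': node 8→7 ·f  → match P3@[51:52]
i=53 'c': node 7→8  → match P2@[51:53],P7@[52:53]
i=54 'd': node 8→13 ·f
i=55 'c': node 13→14
i=56 'a': node 14→15  → match P3@[55:56],P5@[53:56]
i=57 'b': node 15→16 ·f
i=58 'a': node 16→21 ·f
i=59 'e': node 21→1 ·f  → match P1@[59:59]
i=60 'c': node 1→2
i=61 'a': node 2→7 ·f  → match P3@[60:61]
i=62 'c': node 7→8  → match P2@[60:62],P7@[61:62]
i=63 'c': node 8→6 ·f
i=64 'c': node 6→6 ·f
i=65 'a': node 6→7  → match P3@[64:65]
i=66 'c': node 7→8  → match P2@[64:66],P7@[65:66]
i=67 'a': node 8→7 ·f  → match P3@[66:67]
i=68 'b': node 7→16 ·f
i=69 'e': node 16→17  → match P1@[69:69]

All matches (sorted): [[1,3],[2,2],[2,7],[5,7],[9,3],[10,1],[15,1],[18,6],[22,1],[23,1],[25,1],[26,1],[27,0],[30,7],[33,3],[33,5],[34,2],[34,7],[40,3],[40,5],[44,1],[48,4],[48,7],[50,3],[51,2],[51,7],[52,3],[53,2],[53,7],[56,3],[56,5],[59,1],[61,3],[62,2],[62,7],[65,3],[66,2],[66,7],[67,3],[69,1]]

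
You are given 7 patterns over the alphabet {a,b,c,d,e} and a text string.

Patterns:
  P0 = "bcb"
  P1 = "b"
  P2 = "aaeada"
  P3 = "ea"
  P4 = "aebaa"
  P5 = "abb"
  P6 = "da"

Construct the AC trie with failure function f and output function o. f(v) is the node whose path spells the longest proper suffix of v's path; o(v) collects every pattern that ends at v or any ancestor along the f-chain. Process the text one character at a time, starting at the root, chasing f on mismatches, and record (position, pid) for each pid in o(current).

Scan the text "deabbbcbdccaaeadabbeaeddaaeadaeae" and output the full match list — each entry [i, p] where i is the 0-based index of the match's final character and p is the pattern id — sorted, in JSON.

Build:
Trie (insert patterns):
  0='ε' goto a→4 b→1 d→18 e→10
  1='b' goto c→2  [P1 ends]
  2='bc' goto b→3
  3='bcb' goto ·  [P0 ends]
  4='a' goto a→5 b→16 e→12
  5='aa' goto e→6
  6='aae' goto a→7
  7='aaea' goto d→8
  8='aaead' goto a→9
  9='aaeada' goto ·  [P2 ends]
  10='e' goto a→11
  11='ea' goto ·  [P3 ends]
  12='ae' goto b→13
  13='aeb' goto a→14
  14='aeba' goto a→15
  15='aebaa' goto ·  [P4 ends]
  16='ab' goto b→17
  17='abb' goto ·  [P5 ends]
  18='d' goto a→19
  19='da' goto ·  [P6 ends]

Failure links (BFS by depth):
  fail(1) 'b': from fail(0)=0 chase 'b': 0 ⇒ 0;  out={1}∪out(0)={1}
  fail(4) 'a': from fail(0)=0 chase 'a': 0 ⇒ 0;  out=∅∪out(0)=∅
  fail(10) 'e': from fail(0)=0 chase 'e': 0 ⇒ 0;  out=∅∪out(0)=∅
  fail(18) 'd': from fail(0)=0 chase 'd': 0 ⇒ 0;  out=∅∪out(0)=∅
  fail(2) 'bc': from fail(1)=0 chase 'c': 0 ⇒ 0;  out=∅∪out(0)=∅
  fail(5) 'aa': from fail(4)=0 chase 'a': 0 ⇒ 4;  out=∅∪out(4)=∅
  fail(11) 'ea': from fail(10)=0 chase 'a': 0 ⇒ 4;  out={3}∪out(4)={3}
  fail(12) 'ae': from fail(4)=0 chase 'e': 0 ⇒ 10;  out=∅∪out(10)=∅
  fail(16) 'ab': from fail(4)=0 chase 'b': 0 ⇒ 1;  out=∅∪out(1)={1}
  fail(19) 'da': from fail(18)=0 chase 'a': 0 ⇒ 4;  out={6}∪out(4)={6}
  fail(3) 'bcb': from fail(2)=0 chase 'b': 0 ⇒ 1;  out={0}∪out(1)={0,1}
  fail(6) 'aae': from fail(5)=4 chase 'e': 4 ⇒ 12;  out=∅∪out(12)=∅
  fail(13) 'aeb': from fail(12)=10 chase 'b': 10→0 ⇒ 1;  out=∅∪out(1)={1}
  fail(17) 'abb': from fail(16)=1 chase 'b': 1→0 ⇒ 1;  out={5}∪out(1)={1,5}
  fail(7) 'aaea': from fail(6)=12 chase 'a': 12→10 ⇒ 11;  out=∅∪out(11)={3}
  fail(14) 'aeba': from fail(13)=1 chase 'a': 1→0 ⇒ 4;  out=∅∪out(4)=∅
  fail(8) 'aaead': from fail(7)=11 chase 'd': 11→4→0 ⇒ 18;  out=∅∪out(18)=∅
  fail(15) 'aebaa': from fail(14)=4 chase 'a': 4 ⇒ 5;  out={4}∪out(5)={4}
  fail(9) 'aaeada': from fail(8)=18 chase 'a': 18 ⇒ 19;  out={2}∪out(19)={2,6}

Text stream:
pos 0 'd': at 18
pos 1 'e': at 10 (via fail)
pos 2 'a': at 11  emit P3@[1:2]
pos 3 'b': at 16 (via fail)  emit P1@[3:3]
pos 4 'b': at 17  emit P1@[4:4],P5@[2:4]
pos 5 'b': at 1 (via fail)  emit P1@[5:5]
pos 6 'c': at 2
pos 7 'b': at 3  emit P0@[5:7],P1@[7:7]
pos 8 'd': at 18 (via fail)
pos 9 'c': at 0 (via fail)
pos 10 'c': at 0
pos 11 'a': at 4
pos 12 'a': at 5
pos 13 'e': at 6
pos 14 'a': at 7  emit P3@[13:14]
pos 15 'd': at 8
pos 16 'a': at 9  emit P2@[11:16],P6@[15:16]
pos 17 'b': at 16 (via fail)  emit P1@[17:17]
pos 18 'b': at 17  emit P1@[18:18],P5@[16:18]
pos 19 'e': at 10 (via fail)
pos 20 'a': at 11  emit P3@[19:20]
pos 21 'e': at 12 (via fail)
pos 22 'd': at 18 (via fail)
pos 23 'd': at 18 (via fail)
pos 24 'a': at 19  emit P6@[23:24]
pos 25 'a': at 5 (via fail)
pos 26 'e': at 6
pos 27 'a': at 7  emit P3@[26:27]
pos 28 'd': at 8
pos 29 'a': at 9  emit P2@[24:29],P6@[28:29]
pos 30 'e': at 12 (via fail)
pos 31 'a': at 11 (via fail)  emit P3@[30:31]
pos 32 'e': at 12 (via fail)

All matches (sorted): [[2,3],[3,1],[4,1],[4,5],[5,1],[7,0],[7,1],[14,3],[16,2],[16,6],[17,1],[18,1],[18,5],[20,3],[24,6],[27,3],[29,2],[29,6],[31,3]]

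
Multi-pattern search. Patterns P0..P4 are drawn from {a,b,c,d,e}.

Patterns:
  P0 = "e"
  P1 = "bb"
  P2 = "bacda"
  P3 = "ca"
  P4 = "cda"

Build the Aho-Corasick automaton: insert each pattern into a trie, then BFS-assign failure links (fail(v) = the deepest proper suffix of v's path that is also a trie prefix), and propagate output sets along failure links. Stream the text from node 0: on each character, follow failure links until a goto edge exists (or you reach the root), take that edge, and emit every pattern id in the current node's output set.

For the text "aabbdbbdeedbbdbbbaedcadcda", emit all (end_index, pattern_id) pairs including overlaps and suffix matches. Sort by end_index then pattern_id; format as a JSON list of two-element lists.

Build automaton:
Trie nodes:
  n0 'ε': b→2 c→8 e→1
  n1 'e': ·  [P0 ends]
  n2 'b': a→4 b→3
  n3 'bb': ·  [P1 ends]
  n4 'ba': c→5
  n5 'bac': d→6
  n6 'bacd': a→7
  n7 'bacda': ·  [P2 ends]
  n8 'c': a→9 d→10
  n9 'ca': ·  [P3 ends]
  n10 'cd': a→11
  n11 'cda': ·  [P4 ends]

Failure links (BFS by depth):
  fail(1) 'e': from fail(0)=0 chase 'e': 0 ⇒ 0;  out={0}∪out(0)={0}
  fail(2) 'b': from fail(0)=0 chase 'b': 0 ⇒ 0;  out=∅∪out(0)=∅
  fail(8) 'c': from fail(0)=0 chase 'c': 0 ⇒ 0;  out=∅∪out(0)=∅
  fail(3) 'bb': from fail(2)=0 chase 'b': 0 ⇒ 2;  out={1}∪out(2)={1}
  fail(4) 'ba': from fail(2)=0 chase 'a': 0 ⇒ 0;  out=∅∪out(0)=∅
  fail(9) 'ca': from fail(8)=0 chase 'a': 0 ⇒ 0;  out={3}∪out(0)={3}
  fail(10) 'cd': from fail(8)=0 chase 'd': 0 ⇒ 0;  out=∅∪out(0)=∅
  fail(5) 'bac': from fail(4)=0 chase 'c': 0 ⇒ 8;  out=∅∪out(8)=∅
  fail(11) 'cda': from fail(10)=0 chase 'a': 0 ⇒ 0;  out={4}∪out(0)={4}
  fail(6) 'bacd': from fail(5)=8 chase 'd': 8 ⇒ 10;  out=∅∪out(10)=∅
  fail(7) 'bacda': from fail(6)=10 chase 'a': 10 ⇒ 11;  out={2}∪out(11)={2,4}

Text stream:
[0] read 'a'  n0⇒n0
[1] read 'a'  n0⇒n0
[2] read 'b'  n0⇒n2
[3] read 'b'  n2⇒n3  → match P1@[2:3]
[4] read 'd'  n3⇒n0 (fail-walked)
[5] read 'b'  n0⇒n2
[6] read 'b'  n2⇒n3  → match P1@[5:6]
[7] read 'd'  n3⇒n0 (fail-walked)
[8] read 'e'  n0⇒n1  → match P0@[8:8]
[9] read 'e'  n1⇒n1 (fail-walked)  → match P0@[9:9]
[10] read 'd'  n1⇒n0 (fail-walked)
[11] read 'b'  n0⇒n2
[12] read 'b'  n2⇒n3  → match P1@[11:12]
[13] read 'd'  n3⇒n0 (fail-walked)
[14] read 'b'  n0⇒n2
[15] read 'b'  n2⇒n3  → match P1@[14:15]
[16] read 'b'  n3⇒n3 (fail-walked)  → match P1@[15:16]
[17] read 'a'  n3⇒n4 (fail-walked)
[18] read 'e'  n4⇒n1 (fail-walked)  → match P0@[18:18]
[19] read 'd'  n1⇒n0 (fail-walked)
[20] read 'c'  n0⇒n8
[21] read 'a'  n8⇒n9  → match P3@[20:21]
[22] read 'd'  n9⇒n0 (fail-walked)
[23] read 'c'  n0⇒n8
[24] read 'd'  n8⇒n10
[25] read 'a'  n10⇒n11  → match P4@[23:25]

Result: [[3,1],[6,1],[8,0],[9,0],[12,1],[15,1],[16,1],[18,0],[21,3],[25,4]]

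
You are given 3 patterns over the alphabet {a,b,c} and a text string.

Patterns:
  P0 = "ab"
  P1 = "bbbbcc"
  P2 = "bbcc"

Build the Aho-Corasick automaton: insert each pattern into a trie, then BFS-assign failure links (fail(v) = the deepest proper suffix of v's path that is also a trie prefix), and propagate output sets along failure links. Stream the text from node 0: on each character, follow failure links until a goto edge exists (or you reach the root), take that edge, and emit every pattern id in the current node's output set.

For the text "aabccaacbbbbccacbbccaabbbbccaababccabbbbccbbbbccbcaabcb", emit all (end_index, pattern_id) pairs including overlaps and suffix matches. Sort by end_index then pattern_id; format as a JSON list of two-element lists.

Construct AC machine:
Trie nodes:
  0='ε' goto a→1 b→3
  1='a' goto b→2
  2='ab' goto ·  [P0 ends]
  3='b' goto b→4
  4='bb' goto b→5 c→9
  5='bbb' goto b→6
  6='bbbb' goto c→7
  7='bbbbc' goto c→8
  8='bbbbcc' goto ·  [P1 ends]
  9='bbc' goto c→10
  10='bbcc' goto ·  [P2 ends]

BFS fail/out derivation:
  fail(1) 'a': from fail(0)=0 chase 'a': 0 ⇒ 0;  out=∅∪out(0)=∅
  fail(3) 'b': from fail(0)=0 chase 'b': 0 ⇒ 0;  out=∅∪out(0)=∅
  fail(2) 'ab': from fail(1)=0 chase 'b': 0 ⇒ 3;  out={0}∪out(3)={0}
  fail(4) 'bb': from fail(3)=0 chase 'b': 0 ⇒ 3;  out=∅∪out(3)=∅
  fail(5) 'bbb': from fail(4)=3 chase 'b': 3 ⇒ 4;  out=∅∪out(4)=∅
  fail(9) 'bbc': from fail(4)=3 chase 'c': 3→0 ⇒ 0;  out=∅∪out(0)=∅
  fail(6) 'bbbb': from fail(5)=4 chase 'b': 4 ⇒ 5;  out=∅∪out(5)=∅
  fail(10) 'bbcc': from fail(9)=0 chase 'c': 0 ⇒ 0;  out={2}∪out(0)={2}
  fail(7) 'bbbbc': from fail(6)=5 chase 'c': 5→4 ⇒ 9;  out=∅∪out(9)=∅
  fail(8) 'bbbbcc': from fail(7)=9 chase 'c': 9 ⇒ 10;  out={1}∪out(10)={1,2}

Scan:
i=0 'a': node 0→1
i=1 'a': node 1→1 (fail-walked)
i=2 'b': node 1→2  emit P0@[1:2]
i=3 'c': node 2→0 (fail-walked)
i=4 'c': node 0→0
i=5 'a': node 0→1
i=6 'a': node 1→1 (fail-walked)
i=7 'c': node 1→0 (fail-walked)
i=8 'b': node 0→3
i=9 'b': node 3→4
i=10 'b': node 4→5
i=11 'b': node 5→6
i=12 'c': node 6→7
i=13 'c': node 7→8  emit P1@[8:13],P2@[10:13]
i=14 'a': node 8→1 (fail-walked)
i=15 'c': node 1→0 (fail-walked)
i=16 'b': node 0→3
i=17 'b': node 3→4
i=18 'c': node 4→9
i=19 'c': node 9→10  emit P2@[16:19]
i=20 'a': node 10→1 (fail-walked)
i=21 'a': node 1→1 (fail-walked)
i=22 'b': node 1→2  emit P0@[21:22]
i=23 'b': node 2→4 (fail-walked)
i=24 'b': node 4→5
i=25 'b': node 5→6
i=26 'c': node 6→7
i=27 'c': node 7→8  emit P1@[22:27],P2@[24:27]
i=28 'a': node 8→1 (fail-walked)
i=29 'a': node 1→1 (fail-walked)
i=30 'b': node 1→2  emit P0@[29:30]
i=31 'a': node 2→1 (fail-walked)
i=32 'b': node 1→2  emit P0@[31:32]
i=33 'c': node 2→0 (fail-walked)
i=34 'c': node 0→0
i=35 'a': node 0→1
i=36 'b': node 1→2  emit P0@[35:36]
i=37 'b': node 2→4 (fail-walked)
i=38 'b': node 4→5
i=39 'b': node 5→6
i=40 'c': node 6→7
i=41 'c': node 7→8  emit P1@[36:41],P2@[38:41]
i=42 'b': node 8→3 (fail-walked)
i=43 'b': node 3→4
i=44 'b': node 4→5
i=45 'b': node 5→6
i=46 'c': node 6→7
i=47 'c': node 7→8  emit P1@[42:47],P2@[44:47]
i=48 'b': node 8→3 (fail-walked)
i=49 'c': node 3→0 (fail-walked)
i=50 'a': node 0→1
i=51 'a': node 1→1 (fail-walked)
i=52 'b': node 1→2  emit P0@[51:52]
i=53 'c': node 2→0 (fail-walked)
i=54 'b': node 0→3

Result: [[2,0],[13,1],[13,2],[19,2],[22,0],[27,1],[27,2],[30,0],[32,0],[36,0],[41,1],[41,2],[47,1],[47,2],[52,0]]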